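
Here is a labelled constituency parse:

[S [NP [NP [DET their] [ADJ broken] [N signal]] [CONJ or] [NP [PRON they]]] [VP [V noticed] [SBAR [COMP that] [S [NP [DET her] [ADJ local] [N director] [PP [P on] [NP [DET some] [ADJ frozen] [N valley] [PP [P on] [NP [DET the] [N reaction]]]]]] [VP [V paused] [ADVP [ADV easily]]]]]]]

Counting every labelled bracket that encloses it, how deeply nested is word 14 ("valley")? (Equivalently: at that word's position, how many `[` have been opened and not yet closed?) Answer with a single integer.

8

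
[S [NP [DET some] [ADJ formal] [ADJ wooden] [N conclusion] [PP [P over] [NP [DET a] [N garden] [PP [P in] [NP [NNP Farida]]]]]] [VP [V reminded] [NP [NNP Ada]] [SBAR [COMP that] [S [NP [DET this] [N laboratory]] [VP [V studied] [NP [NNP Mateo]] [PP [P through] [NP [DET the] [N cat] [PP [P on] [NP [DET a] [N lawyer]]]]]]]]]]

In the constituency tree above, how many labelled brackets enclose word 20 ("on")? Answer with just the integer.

9

Path from the root down to the word: S → VP → SBAR → S → VP → PP → NP → PP → P. That is 9 enclosing brackets.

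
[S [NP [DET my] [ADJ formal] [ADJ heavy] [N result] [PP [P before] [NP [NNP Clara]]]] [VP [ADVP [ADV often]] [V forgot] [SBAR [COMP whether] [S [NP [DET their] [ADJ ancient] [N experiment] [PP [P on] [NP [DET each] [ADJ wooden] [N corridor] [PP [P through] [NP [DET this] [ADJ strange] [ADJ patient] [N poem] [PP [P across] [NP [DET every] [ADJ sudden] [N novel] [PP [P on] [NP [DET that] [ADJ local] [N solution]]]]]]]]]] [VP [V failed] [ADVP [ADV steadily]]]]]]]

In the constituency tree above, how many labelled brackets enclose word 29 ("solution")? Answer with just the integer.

14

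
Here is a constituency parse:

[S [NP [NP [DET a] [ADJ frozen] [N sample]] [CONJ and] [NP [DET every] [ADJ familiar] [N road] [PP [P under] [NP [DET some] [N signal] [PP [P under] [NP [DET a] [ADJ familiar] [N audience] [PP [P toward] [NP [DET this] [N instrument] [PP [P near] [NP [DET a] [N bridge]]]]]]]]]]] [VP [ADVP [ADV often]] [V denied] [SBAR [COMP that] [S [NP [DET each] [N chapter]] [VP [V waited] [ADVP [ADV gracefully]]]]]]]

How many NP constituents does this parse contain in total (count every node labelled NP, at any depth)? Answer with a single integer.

The NP constituents are: [NP a frozen sample and every familiar road under some signal under a familiar audience toward this instrument near a bridge]; [NP a frozen sample]; [NP every familiar road under some signal under a familiar audience toward this instrument near a bridge]; [NP some signal under a familiar audience toward this instrument near a bridge]; [NP a familiar audience toward this instrument near a bridge]; [NP this instrument near a bridge] …. Total: 8.

8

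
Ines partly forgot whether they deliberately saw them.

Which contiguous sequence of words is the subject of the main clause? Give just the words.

"Ines" is the NP that combines with the VP headed by "forgot" to form the main clause — the subject.

Ines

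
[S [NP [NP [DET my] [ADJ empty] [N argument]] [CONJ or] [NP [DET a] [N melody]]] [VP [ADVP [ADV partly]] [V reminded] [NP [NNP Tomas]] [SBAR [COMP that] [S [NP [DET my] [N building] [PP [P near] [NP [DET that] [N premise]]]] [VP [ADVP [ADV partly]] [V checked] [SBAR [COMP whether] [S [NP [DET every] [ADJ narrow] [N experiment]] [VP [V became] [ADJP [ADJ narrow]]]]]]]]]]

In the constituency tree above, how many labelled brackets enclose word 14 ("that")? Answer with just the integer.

Path from the root down to the word: S → VP → SBAR → S → NP → PP → NP → DET. That is 8 enclosing brackets.

8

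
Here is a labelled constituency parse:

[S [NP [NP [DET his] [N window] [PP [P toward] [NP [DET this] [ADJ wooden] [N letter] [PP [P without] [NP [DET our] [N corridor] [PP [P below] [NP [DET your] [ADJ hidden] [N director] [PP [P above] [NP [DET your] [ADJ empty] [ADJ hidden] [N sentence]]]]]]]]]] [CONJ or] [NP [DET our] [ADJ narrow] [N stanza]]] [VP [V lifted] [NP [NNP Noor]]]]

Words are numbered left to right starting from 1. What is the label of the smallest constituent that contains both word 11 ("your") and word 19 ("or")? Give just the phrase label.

NP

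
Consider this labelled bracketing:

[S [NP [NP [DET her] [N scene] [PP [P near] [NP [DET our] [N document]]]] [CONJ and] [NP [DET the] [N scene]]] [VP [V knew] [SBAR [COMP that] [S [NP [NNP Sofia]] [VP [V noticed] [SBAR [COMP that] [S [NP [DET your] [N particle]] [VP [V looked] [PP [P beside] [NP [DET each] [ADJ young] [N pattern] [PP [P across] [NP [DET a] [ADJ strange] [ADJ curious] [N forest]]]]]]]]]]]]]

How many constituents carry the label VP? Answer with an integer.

The VP constituents are: [VP knew that Sofia noticed that your particle looked beside each young pattern across a strange curious forest]; [VP noticed that your particle looked beside each young pattern across a strange curious forest]; [VP looked beside each young pattern across a strange curious forest]. Total: 3.

3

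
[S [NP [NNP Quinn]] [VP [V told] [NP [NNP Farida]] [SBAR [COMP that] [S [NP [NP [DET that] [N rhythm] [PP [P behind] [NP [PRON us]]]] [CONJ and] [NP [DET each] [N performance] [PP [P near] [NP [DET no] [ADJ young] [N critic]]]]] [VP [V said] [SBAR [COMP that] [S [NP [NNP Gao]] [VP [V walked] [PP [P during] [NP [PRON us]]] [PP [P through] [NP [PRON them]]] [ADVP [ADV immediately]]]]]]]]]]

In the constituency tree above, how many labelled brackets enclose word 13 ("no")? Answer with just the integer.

The word sits inside DET, which is inside NP, inside PP, inside NP, inside NP, inside S, inside SBAR, inside VP, inside S — 9 brackets in all.

9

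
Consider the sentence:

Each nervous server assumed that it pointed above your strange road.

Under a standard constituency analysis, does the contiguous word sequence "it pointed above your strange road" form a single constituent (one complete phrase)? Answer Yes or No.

Yes

"it pointed above your strange road" is exactly the clause [S it pointed above your strange road], a complete constituent.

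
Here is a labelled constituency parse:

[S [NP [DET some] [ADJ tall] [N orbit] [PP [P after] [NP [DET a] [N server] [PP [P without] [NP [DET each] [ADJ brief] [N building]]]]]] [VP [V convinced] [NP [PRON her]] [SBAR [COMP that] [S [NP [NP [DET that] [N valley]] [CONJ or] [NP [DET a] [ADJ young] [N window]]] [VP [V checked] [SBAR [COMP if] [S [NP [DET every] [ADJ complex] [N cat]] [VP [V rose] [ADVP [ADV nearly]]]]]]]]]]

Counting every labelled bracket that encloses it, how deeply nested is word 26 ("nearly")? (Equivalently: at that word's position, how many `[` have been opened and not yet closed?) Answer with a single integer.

10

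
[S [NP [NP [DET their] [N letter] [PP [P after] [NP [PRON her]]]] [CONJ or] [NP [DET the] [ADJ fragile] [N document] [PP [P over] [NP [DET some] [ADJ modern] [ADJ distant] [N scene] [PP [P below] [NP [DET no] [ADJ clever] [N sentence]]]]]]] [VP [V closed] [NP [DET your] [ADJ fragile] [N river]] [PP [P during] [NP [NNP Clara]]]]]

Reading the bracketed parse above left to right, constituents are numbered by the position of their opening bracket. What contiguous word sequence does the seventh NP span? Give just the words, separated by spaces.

your fragile river

Opening `[NP` markers occur at word positions 1, 1, 4, 6, 10, 15, 19, 23; the seventh of these opens the constituent [NP your fragile river].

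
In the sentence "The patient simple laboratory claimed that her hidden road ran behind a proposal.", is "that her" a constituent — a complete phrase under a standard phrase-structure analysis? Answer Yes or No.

No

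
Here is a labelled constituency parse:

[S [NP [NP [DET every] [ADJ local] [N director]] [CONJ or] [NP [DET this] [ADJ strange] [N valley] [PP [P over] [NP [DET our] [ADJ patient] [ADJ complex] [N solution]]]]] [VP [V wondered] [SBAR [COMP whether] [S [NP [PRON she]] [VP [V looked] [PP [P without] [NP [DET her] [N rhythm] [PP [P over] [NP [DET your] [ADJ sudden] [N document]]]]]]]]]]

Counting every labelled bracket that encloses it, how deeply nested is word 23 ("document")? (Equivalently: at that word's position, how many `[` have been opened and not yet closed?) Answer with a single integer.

The word sits inside N, which is inside NP, inside PP, inside NP, inside PP, inside VP, inside S, inside SBAR, inside VP, inside S — 10 brackets in all.

10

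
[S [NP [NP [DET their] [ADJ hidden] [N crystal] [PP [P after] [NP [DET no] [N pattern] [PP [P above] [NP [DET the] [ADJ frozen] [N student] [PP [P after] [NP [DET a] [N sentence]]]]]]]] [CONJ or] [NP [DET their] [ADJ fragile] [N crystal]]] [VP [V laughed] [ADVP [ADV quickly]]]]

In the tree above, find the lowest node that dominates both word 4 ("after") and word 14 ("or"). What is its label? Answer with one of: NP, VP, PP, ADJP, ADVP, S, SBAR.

Both words fall inside [NP their hidden crystal after no pattern above the frozen student after a sentence or their fragile crystal] (words 1–17), and no smaller constituent contains them both. Label: NP.

NP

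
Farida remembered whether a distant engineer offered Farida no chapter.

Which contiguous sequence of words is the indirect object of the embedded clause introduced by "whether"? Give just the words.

Farida

Within the embedded clause introduced by "whether", the indirect object of "offered" is "Farida".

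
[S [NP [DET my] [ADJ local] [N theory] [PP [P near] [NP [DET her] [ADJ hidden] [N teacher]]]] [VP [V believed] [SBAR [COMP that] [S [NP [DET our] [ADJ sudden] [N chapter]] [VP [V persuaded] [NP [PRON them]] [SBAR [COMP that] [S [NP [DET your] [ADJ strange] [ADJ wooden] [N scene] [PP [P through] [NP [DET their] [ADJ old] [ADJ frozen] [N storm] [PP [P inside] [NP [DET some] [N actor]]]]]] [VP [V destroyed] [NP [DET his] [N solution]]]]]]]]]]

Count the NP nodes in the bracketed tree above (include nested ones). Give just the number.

8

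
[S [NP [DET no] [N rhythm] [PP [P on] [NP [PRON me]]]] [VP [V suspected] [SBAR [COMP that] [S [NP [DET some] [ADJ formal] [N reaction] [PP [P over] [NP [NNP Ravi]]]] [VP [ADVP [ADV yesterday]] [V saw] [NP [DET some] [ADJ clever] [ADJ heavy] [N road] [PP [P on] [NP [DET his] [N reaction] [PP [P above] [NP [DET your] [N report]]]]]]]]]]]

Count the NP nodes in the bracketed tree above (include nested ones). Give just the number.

7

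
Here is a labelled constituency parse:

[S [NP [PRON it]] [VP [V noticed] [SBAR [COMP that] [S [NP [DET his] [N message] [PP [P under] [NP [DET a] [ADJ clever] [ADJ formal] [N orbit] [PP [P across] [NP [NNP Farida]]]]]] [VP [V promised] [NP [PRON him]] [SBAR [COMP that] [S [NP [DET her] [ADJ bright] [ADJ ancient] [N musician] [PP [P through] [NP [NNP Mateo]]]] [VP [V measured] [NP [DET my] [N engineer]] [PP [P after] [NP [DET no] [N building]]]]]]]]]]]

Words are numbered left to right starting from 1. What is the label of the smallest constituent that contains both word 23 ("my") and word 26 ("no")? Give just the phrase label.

The smallest bracket enclosing both words is [VP measured my engineer after no building], so the label is VP.

VP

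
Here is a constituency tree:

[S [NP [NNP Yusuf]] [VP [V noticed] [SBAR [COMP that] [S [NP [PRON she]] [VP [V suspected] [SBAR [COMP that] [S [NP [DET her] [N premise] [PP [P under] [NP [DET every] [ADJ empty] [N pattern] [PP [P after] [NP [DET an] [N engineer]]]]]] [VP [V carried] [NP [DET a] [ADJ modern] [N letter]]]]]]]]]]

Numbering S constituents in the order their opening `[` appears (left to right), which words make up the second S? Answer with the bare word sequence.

The S opening brackets appear, in order, over: "Yusuf noticed that she suspected that her premise under every empty pattern after an engineer carried a modern letter"; "she suspected that her premise under every empty pattern after an engineer carried a modern letter"; "her premise under every empty pattern after an engineer carried a modern letter". The second one spans "she suspected that her premise under every empty pattern after an engineer carried a modern letter".

she suspected that her premise under every empty pattern after an engineer carried a modern letter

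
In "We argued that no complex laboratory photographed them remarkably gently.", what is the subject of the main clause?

we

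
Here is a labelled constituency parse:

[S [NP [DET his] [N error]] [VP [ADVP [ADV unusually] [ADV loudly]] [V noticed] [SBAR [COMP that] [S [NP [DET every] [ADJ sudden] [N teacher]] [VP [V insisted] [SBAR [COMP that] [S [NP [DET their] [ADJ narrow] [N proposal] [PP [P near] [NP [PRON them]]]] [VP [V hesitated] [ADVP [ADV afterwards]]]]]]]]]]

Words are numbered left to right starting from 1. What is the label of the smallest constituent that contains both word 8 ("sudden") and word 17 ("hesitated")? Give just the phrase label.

S

The smallest bracket enclosing both words is [S every sudden teacher insisted that their narrow proposal near them hesitated afterwards], so the label is S.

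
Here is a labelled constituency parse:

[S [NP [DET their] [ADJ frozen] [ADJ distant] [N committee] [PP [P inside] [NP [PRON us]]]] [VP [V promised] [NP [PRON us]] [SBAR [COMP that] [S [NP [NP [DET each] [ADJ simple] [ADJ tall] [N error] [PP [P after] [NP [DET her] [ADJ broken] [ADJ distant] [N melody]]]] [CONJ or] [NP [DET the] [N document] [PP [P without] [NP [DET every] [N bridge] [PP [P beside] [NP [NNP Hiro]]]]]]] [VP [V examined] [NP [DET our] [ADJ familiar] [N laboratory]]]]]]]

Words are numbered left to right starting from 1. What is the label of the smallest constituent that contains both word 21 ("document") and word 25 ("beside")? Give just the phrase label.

NP

Word 21 lies under S → VP → SBAR → S → NP → NP → N; word 25 lies under S → VP → SBAR → S → NP → NP → PP → NP → PP → P. The lowest shared node is the NP.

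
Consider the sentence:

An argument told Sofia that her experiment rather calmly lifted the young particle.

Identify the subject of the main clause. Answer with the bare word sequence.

an argument

The subject of the main clause is the NP immediately before the verb "told": "an argument".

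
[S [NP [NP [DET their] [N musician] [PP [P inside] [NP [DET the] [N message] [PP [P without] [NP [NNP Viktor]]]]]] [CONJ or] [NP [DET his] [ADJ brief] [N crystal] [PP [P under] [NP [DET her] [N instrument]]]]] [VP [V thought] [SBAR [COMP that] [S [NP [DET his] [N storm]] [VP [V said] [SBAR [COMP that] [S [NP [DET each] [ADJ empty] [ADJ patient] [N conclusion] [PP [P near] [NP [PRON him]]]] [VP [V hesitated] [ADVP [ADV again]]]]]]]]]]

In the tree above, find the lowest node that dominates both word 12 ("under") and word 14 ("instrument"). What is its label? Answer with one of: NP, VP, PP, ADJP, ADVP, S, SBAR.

PP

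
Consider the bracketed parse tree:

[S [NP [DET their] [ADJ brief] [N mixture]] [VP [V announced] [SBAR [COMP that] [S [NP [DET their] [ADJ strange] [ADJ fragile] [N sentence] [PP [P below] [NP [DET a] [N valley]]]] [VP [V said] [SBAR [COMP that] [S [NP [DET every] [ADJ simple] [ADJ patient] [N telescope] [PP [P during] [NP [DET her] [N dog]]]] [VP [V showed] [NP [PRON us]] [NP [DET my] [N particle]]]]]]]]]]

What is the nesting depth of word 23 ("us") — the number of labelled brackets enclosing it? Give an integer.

The word sits inside PRON, which is inside NP, inside VP, inside S, inside SBAR, inside VP, inside S, inside SBAR, inside VP, inside S — 10 brackets in all.

10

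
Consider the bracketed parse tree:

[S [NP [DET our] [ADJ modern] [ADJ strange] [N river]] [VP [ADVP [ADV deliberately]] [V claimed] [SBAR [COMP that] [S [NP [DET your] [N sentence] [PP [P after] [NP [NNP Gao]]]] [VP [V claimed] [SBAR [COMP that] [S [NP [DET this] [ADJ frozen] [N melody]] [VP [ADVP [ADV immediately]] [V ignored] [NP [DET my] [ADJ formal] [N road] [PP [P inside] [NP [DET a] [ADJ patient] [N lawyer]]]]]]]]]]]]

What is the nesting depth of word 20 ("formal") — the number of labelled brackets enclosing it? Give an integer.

10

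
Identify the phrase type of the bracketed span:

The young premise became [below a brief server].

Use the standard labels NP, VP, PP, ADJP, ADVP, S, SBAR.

PP

"below" is the head of the bracketed span, so the span is a prepositional phrase: PP.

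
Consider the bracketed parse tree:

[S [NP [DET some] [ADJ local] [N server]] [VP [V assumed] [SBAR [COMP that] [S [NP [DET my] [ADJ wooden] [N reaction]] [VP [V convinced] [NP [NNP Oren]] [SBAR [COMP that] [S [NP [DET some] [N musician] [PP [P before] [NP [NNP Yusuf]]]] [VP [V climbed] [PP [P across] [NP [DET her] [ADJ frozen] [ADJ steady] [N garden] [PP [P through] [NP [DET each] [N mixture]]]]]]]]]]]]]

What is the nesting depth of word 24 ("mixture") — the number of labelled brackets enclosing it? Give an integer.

Path from the root down to the word: S → VP → SBAR → S → VP → SBAR → S → VP → PP → NP → PP → NP → N. That is 13 enclosing brackets.

13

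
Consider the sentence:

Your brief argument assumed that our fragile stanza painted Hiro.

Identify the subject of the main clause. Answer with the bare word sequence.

your brief argument

In the main clause the verb is "assumed"; the NP preceding it, "your brief argument", is the subject.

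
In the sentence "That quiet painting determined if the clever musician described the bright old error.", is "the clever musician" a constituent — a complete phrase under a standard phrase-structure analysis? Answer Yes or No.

Yes

The sequence corresponds to a single NP node — the noun phrase "the clever musician".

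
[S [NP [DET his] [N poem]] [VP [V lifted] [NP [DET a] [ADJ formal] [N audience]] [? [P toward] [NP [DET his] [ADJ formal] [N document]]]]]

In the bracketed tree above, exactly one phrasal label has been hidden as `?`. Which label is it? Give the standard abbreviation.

PP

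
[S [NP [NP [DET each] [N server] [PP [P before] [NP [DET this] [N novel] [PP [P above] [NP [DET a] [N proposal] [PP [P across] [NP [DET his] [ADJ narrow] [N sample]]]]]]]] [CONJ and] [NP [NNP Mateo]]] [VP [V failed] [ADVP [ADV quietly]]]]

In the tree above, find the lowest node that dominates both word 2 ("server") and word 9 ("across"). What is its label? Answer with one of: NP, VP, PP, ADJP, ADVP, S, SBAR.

Word 2 lies under S → NP → NP → N; word 9 lies under S → NP → NP → PP → NP → PP → NP → PP → P. The lowest shared node is the NP.

NP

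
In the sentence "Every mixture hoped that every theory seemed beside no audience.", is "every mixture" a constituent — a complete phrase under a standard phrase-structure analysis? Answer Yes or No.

The sequence corresponds to a single NP node — the noun phrase "every mixture".

Yes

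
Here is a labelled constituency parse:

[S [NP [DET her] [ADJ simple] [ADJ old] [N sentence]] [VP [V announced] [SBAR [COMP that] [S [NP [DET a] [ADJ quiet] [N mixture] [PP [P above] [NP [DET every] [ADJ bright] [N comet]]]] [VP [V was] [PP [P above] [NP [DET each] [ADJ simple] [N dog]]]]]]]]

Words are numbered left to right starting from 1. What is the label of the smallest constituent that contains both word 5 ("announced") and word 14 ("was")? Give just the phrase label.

VP

The smallest bracket enclosing both words is [VP announced that a quiet mixture above every bright comet was above each simple dog], so the label is VP.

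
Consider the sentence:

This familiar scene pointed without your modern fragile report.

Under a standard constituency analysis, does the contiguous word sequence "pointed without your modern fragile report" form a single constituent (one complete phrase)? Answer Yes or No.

Yes

These words form the whole verb phrase headed by "pointed", so yes — one constituent.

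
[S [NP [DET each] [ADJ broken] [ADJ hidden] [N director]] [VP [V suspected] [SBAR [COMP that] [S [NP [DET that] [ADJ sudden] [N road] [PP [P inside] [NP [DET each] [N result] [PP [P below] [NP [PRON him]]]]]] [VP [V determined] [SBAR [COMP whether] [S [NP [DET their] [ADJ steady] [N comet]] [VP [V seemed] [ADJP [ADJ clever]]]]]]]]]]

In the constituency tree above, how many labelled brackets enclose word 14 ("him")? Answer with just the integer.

10

The word sits inside PRON, which is inside NP, inside PP, inside NP, inside PP, inside NP, inside S, inside SBAR, inside VP, inside S — 10 brackets in all.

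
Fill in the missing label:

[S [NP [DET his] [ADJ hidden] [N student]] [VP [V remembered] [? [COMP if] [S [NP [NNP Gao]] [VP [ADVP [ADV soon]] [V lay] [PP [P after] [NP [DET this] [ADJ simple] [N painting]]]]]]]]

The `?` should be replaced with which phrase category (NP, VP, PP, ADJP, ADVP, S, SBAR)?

SBAR

Looking at what the `?` directly dominates — COMP 'if', S — this is a subordinate clause (SBAR).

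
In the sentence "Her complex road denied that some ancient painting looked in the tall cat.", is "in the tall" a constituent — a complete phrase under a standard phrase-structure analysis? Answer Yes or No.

No

The sequence begins inside the preposition "in" and ends inside the noun phrase "the tall cat"; it crosses a phrase boundary, so no single node in the tree spans exactly those words.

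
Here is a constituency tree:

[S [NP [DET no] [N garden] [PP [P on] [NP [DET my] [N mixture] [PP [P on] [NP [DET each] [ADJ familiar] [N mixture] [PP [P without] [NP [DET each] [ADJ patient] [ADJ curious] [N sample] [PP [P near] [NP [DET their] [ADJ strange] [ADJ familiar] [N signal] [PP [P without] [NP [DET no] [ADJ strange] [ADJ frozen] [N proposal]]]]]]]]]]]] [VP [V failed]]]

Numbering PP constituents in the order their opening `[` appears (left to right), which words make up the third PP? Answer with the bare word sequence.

without each patient curious sample near their strange familiar signal without no strange frozen proposal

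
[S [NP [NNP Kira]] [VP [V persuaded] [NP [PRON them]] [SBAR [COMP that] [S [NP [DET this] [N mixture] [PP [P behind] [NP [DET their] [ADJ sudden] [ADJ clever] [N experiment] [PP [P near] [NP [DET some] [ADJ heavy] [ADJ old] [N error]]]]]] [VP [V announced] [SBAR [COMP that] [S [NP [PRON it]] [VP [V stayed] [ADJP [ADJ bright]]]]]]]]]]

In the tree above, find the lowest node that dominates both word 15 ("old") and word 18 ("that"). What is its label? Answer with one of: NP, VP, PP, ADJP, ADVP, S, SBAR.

Word 15 lies under S → VP → SBAR → S → NP → PP → NP → PP → NP → ADJ; word 18 lies under S → VP → SBAR → S → VP → SBAR → COMP. The lowest shared node is the S.

S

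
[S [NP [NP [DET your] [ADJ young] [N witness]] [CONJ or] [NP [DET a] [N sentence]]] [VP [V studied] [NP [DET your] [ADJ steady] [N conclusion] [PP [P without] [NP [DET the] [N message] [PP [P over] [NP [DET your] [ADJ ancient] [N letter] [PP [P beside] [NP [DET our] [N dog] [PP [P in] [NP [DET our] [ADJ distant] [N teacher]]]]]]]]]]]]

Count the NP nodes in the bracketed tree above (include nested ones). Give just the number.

Listing each NP by its span: [NP your young witness or a sentence]; [NP your young witness]; [NP a sentence]; [NP your steady conclusion without the message over your ancient letter beside our dog in our distant teacher]; [NP the message over your ancient letter beside our dog in our distant teacher]; [NP your ancient letter beside our dog in our distant teacher] … — that makes 8.

8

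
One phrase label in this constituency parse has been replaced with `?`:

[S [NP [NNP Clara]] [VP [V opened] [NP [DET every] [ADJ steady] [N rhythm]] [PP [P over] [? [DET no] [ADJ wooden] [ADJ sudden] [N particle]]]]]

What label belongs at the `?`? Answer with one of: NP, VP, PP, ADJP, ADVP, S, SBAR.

A constituent whose immediate children are DET 'no', ADJ 'wooden', ADJ 'sudden', N 'particle' is a noun phrase: NP.

NP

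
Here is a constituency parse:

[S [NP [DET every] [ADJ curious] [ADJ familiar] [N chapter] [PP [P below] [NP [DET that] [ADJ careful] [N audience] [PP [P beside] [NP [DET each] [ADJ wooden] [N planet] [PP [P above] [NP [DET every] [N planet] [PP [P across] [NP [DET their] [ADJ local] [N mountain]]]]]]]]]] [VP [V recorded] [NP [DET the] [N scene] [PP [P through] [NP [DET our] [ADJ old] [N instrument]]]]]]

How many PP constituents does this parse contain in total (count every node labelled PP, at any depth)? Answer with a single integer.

5

The PP constituents are: [PP below that careful audience beside each wooden planet above every planet across their local mountain]; [PP beside each wooden planet above every planet across their local mountain]; [PP above every planet across their local mountain]; [PP across their local mountain]; [PP through our old instrument]. Total: 5.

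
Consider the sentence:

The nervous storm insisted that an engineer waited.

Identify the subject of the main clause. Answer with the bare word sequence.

The subject of the main clause is the NP immediately before the verb "insisted": "the nervous storm".

the nervous storm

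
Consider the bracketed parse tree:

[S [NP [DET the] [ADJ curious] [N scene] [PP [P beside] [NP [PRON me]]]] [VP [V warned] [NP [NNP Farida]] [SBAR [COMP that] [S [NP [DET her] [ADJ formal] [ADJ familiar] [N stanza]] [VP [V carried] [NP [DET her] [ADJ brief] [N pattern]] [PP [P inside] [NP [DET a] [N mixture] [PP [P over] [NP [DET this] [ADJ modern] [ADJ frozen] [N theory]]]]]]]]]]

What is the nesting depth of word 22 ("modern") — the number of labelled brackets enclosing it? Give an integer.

10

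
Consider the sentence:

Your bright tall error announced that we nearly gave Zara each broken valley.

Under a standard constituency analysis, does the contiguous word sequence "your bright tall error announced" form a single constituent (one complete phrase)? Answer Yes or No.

No

The smallest constituent containing the whole sequence is the clause [S your bright tall error announced that we nearly gave Zara each broken valley], but the sequence is only part of it — it straddles the boundary between noun phrase "your bright tall error" and verb phrase "announced that we nearly gave Zara each broken valley".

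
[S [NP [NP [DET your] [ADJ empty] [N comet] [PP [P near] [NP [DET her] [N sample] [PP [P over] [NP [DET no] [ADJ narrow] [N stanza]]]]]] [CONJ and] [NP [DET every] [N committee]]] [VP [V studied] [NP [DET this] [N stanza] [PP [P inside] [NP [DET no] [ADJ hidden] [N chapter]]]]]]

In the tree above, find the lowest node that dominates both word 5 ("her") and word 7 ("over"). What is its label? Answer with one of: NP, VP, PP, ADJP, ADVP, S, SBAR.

NP

The smallest bracket enclosing both words is [NP her sample over no narrow stanza], so the label is NP.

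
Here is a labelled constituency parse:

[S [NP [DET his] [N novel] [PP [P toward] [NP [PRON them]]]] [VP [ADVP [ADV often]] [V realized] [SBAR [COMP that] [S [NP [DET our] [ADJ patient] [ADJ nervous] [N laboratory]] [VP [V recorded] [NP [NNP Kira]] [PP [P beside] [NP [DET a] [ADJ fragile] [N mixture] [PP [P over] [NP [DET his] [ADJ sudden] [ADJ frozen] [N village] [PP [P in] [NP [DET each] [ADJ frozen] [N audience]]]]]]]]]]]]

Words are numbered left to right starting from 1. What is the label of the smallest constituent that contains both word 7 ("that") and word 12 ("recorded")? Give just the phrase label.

SBAR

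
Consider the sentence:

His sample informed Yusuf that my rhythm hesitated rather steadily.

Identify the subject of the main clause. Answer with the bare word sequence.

The subject of the main clause is the NP immediately before the verb "informed": "his sample".

his sample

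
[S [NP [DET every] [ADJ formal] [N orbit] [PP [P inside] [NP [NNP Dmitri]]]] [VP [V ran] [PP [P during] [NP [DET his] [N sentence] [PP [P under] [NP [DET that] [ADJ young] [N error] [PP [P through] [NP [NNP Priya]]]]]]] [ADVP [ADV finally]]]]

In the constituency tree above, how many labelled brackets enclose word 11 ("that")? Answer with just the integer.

Counting open brackets not yet closed at "that": [S [VP [PP [NP [PP [NP [DET = 7.

7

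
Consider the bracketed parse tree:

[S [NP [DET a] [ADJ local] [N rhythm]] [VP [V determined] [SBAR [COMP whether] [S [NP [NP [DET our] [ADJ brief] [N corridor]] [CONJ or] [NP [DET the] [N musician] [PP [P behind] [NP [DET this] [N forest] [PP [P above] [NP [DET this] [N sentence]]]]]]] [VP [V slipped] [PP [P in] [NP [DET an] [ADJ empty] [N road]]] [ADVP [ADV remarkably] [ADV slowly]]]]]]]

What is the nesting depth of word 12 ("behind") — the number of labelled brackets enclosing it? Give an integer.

The word sits inside P, which is inside PP, inside NP, inside NP, inside S, inside SBAR, inside VP, inside S — 8 brackets in all.

8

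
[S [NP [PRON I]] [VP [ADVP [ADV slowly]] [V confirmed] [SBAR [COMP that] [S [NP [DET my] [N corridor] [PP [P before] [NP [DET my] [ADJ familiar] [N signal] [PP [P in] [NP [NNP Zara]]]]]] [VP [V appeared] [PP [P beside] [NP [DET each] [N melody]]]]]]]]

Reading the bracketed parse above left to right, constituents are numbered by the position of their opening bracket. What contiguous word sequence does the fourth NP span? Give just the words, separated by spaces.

Zara

In left-to-right order the NP constituents are "I"; "my corridor before my familiar signal in Zara"; "my familiar signal in Zara"; "Zara"; "each melody". Number 4 is "Zara".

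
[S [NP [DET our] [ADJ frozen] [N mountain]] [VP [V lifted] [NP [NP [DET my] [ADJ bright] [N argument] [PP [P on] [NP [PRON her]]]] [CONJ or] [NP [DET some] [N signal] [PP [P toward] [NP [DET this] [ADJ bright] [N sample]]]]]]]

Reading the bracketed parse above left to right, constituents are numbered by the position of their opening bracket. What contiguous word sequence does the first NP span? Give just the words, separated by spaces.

our frozen mountain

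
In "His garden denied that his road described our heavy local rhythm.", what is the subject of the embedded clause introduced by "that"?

The subject of the embedded clause introduced by "that" is the NP immediately before the verb "described": "his road".

his road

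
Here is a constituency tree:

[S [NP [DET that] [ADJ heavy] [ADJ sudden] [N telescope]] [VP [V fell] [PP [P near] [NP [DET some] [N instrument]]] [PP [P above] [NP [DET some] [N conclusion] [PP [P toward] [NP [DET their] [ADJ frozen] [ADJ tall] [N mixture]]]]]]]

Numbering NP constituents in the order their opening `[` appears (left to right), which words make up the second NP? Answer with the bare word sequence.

some instrument

The NP opening brackets appear, in order, over: "that heavy sudden telescope"; "some instrument"; "some conclusion toward their frozen tall mixture"; "their frozen tall mixture". The second one spans "some instrument".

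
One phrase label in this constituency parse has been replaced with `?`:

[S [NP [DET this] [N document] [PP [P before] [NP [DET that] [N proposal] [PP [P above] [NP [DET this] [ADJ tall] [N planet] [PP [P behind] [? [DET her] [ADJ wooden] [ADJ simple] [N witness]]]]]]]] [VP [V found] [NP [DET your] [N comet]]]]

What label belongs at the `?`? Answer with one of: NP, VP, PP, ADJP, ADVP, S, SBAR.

NP

The `?` node immediately contains: DET 'her', ADJ 'wooden', ADJ 'simple', N 'witness'. That is the internal structure of a noun phrase, so the label is NP.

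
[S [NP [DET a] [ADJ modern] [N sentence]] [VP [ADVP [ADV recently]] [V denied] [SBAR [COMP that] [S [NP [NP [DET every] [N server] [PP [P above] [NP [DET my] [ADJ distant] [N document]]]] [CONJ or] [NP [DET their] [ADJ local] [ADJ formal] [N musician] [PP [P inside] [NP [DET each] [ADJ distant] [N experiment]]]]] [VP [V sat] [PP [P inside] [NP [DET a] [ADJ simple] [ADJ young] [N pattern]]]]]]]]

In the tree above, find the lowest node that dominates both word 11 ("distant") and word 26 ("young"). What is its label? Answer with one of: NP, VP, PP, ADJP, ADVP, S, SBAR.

S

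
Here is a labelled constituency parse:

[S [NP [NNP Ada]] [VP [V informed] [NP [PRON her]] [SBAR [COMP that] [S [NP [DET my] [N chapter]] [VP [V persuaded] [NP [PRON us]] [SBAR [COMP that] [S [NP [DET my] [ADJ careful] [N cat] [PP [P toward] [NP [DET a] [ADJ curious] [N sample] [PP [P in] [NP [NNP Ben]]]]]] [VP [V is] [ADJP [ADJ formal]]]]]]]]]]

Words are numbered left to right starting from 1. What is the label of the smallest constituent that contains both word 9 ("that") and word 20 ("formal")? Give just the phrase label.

SBAR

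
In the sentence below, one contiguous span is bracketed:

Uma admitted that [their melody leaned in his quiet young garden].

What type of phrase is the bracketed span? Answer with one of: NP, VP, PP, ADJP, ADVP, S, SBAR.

S

The bracketed span "their melody leaned in his quiet young garden" is headed by "leaned", making it a clause (S).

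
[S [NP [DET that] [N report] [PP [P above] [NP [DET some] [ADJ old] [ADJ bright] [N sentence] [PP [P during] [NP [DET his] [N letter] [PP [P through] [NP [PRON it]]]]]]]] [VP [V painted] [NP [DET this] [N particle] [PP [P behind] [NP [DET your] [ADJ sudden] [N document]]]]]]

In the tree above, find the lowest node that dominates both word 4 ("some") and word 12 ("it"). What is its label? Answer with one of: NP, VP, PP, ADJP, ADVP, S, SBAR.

The smallest bracket enclosing both words is [NP some old bright sentence during his letter through it], so the label is NP.

NP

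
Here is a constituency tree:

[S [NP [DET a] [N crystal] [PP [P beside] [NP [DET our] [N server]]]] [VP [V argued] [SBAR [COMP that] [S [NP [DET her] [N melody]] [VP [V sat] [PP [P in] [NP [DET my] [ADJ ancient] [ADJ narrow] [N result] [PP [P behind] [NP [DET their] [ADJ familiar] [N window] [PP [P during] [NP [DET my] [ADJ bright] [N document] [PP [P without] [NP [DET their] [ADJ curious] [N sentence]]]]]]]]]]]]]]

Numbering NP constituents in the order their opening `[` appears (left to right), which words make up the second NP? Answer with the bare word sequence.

Opening `[NP` markers occur at word positions 1, 4, 8, 12, 17, 21, 25; the second of these opens the constituent [NP our server].

our server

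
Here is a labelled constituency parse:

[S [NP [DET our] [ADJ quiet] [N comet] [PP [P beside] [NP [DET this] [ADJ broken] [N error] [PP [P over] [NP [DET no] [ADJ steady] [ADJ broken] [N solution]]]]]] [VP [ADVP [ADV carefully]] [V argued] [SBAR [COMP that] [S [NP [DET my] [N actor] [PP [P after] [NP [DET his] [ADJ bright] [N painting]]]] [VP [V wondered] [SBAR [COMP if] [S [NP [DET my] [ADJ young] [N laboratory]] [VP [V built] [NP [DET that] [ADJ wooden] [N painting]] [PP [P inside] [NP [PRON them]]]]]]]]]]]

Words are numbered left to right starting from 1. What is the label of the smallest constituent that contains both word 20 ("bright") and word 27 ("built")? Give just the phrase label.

The smallest bracket enclosing both words is [S my actor after his bright painting wondered if my young laboratory built that wooden painting inside them], so the label is S.

S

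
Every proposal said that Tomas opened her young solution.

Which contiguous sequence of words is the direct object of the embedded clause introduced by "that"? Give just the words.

her young solution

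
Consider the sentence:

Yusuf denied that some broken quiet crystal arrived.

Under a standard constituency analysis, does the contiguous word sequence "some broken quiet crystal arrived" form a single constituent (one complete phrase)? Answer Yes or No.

Yes

These words form the whole clause headed by "arrived", so yes — one constituent.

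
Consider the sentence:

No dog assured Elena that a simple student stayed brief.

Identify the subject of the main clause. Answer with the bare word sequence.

no dog

"no dog" is the NP that combines with the VP headed by "assured" to form the main clause — the subject.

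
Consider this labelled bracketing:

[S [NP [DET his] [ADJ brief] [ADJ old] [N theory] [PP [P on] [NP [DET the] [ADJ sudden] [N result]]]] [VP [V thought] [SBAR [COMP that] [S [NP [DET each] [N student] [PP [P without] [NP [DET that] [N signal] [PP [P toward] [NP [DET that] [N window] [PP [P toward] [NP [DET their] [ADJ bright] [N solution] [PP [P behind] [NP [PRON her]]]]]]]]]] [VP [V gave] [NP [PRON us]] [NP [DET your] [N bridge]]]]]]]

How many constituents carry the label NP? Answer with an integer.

9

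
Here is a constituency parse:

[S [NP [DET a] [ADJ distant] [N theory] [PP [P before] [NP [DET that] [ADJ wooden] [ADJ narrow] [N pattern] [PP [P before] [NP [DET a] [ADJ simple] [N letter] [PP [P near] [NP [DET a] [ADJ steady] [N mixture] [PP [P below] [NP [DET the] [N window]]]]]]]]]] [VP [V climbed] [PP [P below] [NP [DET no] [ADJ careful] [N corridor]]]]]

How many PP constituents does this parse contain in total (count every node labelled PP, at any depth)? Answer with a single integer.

The PP constituents are: [PP before that wooden narrow pattern before a simple letter near a steady mixture below the window]; [PP before a simple letter near a steady mixture below the window]; [PP near a steady mixture below the window]; [PP below the window]; [PP below no careful corridor]. Total: 5.

5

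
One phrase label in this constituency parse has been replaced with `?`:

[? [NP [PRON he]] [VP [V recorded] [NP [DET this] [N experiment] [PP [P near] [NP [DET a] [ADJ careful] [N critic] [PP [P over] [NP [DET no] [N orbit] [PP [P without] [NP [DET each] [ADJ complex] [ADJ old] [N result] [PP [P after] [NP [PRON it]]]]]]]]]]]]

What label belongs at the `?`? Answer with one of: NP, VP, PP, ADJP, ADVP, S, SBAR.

S

A constituent whose immediate children are NP, VP is a clause: S.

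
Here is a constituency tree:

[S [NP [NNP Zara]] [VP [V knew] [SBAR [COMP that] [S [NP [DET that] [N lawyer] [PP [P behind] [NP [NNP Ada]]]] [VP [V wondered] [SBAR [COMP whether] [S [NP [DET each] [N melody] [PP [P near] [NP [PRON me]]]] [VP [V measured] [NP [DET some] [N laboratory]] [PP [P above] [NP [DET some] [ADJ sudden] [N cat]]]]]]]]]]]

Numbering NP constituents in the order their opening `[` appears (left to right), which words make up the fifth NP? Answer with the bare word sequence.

The NP opening brackets appear, in order, over: "Zara"; "that lawyer behind Ada"; "Ada"; "each melody near me"; "me"; "some laboratory"; "some sudden cat". The fifth one spans "me".

me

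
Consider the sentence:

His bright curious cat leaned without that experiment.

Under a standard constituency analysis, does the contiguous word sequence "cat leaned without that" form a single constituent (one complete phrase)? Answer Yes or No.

No

The smallest constituent containing the whole sequence is the clause [S his bright curious cat leaned without that experiment], but the sequence is only part of it — it straddles the boundary between noun phrase "his bright curious cat" and verb phrase "leaned without that experiment".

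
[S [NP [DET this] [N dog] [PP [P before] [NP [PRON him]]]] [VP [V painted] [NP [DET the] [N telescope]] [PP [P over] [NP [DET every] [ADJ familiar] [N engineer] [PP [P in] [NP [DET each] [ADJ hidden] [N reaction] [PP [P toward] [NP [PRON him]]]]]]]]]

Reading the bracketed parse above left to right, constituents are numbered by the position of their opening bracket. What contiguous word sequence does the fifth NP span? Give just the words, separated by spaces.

each hidden reaction toward him

The NP opening brackets appear, in order, over: "this dog before him"; "him"; "the telescope"; "every familiar engineer in each hidden reaction toward him"; "each hidden reaction toward him"; "him". The fifth one spans "each hidden reaction toward him".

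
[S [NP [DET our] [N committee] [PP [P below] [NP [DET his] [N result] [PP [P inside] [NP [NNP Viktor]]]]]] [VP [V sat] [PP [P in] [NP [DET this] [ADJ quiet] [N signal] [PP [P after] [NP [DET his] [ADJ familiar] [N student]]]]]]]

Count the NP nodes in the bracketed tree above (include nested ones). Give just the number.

5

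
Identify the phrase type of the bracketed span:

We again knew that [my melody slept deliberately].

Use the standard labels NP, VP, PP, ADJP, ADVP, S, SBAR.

S

The span is built around the head "slept" — a clause (S).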